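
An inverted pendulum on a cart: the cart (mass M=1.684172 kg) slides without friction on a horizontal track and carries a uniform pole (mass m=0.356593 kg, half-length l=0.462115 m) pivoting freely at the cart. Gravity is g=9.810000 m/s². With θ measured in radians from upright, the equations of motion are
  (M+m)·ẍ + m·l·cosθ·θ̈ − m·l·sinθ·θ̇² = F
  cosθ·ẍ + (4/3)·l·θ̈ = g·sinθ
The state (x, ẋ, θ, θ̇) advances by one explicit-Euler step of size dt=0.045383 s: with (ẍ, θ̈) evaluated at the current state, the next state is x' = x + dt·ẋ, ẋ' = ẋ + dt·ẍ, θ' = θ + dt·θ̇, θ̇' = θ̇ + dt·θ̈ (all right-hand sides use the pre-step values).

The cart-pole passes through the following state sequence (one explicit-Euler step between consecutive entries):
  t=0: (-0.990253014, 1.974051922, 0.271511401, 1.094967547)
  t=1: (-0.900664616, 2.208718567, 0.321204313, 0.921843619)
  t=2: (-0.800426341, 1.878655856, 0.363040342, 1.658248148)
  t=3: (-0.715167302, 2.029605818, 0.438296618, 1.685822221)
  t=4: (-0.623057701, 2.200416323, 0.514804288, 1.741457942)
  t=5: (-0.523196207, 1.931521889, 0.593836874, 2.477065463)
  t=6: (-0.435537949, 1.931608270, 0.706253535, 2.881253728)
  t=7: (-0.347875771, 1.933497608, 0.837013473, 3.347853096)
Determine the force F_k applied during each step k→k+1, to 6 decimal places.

step 0→1:
  ẍ = (ẋ'−ẋ)/dt = (2.208718567−1.974051922)/0.045383 = 5.170805
  θ̈ = (θ̇'−θ̇)/dt = (0.921843619−1.094967547)/0.045383 = -3.814731
  sinθ=0.268188, cosθ=0.963367
  F = (M+m)·ẍ + m·l·cosθ·θ̈ − m·l·sinθ·θ̇² = 10.552398 + -0.605590 − 0.052986 = 9.893822
step 1→2:
  ẍ = (ẋ'−ẋ)/dt = (1.878655856−2.208718567)/0.045383 = -7.272827
  θ̈ = (θ̇'−θ̇)/dt = (1.658248148−0.921843619)/0.045383 = 16.226440
  sinθ=0.315710, cosθ=0.948856
  F = (M+m)·ẍ + m·l·cosθ·θ̈ − m·l·sinθ·θ̇² = -14.842131 + 2.537151 − 0.044210 = -12.349190
step 2→3:
  ẍ = (ẋ'−ẋ)/dt = (2.029605818−1.878655856)/0.045383 = 3.326135
  θ̈ = (θ̇'−θ̇)/dt = (1.685822221−1.658248148)/0.045383 = 0.607586
  sinθ=0.355118, cosθ=0.934821
  F = (M+m)·ẍ + m·l·cosθ·θ̈ − m·l·sinθ·θ̇² = 6.787859 + 0.093596 − 0.160914 = 6.720541
step 3→4:
  ẍ = (ẋ'−ẋ)/dt = (2.200416323−2.029605818)/0.045383 = 3.763755
  θ̈ = (θ̇'−θ̇)/dt = (1.741457942−1.685822221)/0.045383 = 1.225915
  sinθ=0.424398, cosθ=0.905476
  F = (M+m)·ẍ + m·l·cosθ·θ̈ − m·l·sinθ·θ̇² = 7.680940 + 0.182920 − 0.198756 = 7.665104
step 4→5:
  ẍ = (ẋ'−ẋ)/dt = (1.931521889−2.200416323)/0.045383 = -5.925004
  θ̈ = (θ̇'−θ̇)/dt = (2.477065463−1.741457942)/0.045383 = 16.208878
  sinθ=0.492365, cosθ=0.870389
  F = (M+m)·ẍ + m·l·cosθ·θ̈ − m·l·sinθ·θ̇² = -12.091540 + 2.324820 − 0.246057 = -10.012777
step 5→6:
  ẍ = (ẋ'−ẋ)/dt = (1.931608270−1.931521889)/0.045383 = 0.001903
  θ̈ = (θ̇'−θ̇)/dt = (2.881253728−2.477065463)/0.045383 = 8.906160
  sinθ=0.559545, cosθ=0.828800
  F = (M+m)·ẍ + m·l·cosθ·θ̈ − m·l·sinθ·θ̇² = 0.003884 + 1.216363 − 0.565761 = 0.654486
step 6→7:
  ẍ = (ẋ'−ẋ)/dt = (1.933497608−1.931608270)/0.045383 = 0.041631
  θ̈ = (θ̇'−θ̇)/dt = (3.347853096−2.881253728)/0.045383 = 10.281369
  sinθ=0.648988, cosθ=0.760799
  F = (M+m)·ẍ + m·l·cosθ·θ̈ − m·l·sinθ·θ̇² = 0.084959 + 1.288972 − 0.887815 = 0.486116

F_0 = 9.893822 N
F_1 = -12.349190 N
F_2 = 6.720541 N
F_3 = 7.665104 N
F_4 = -10.012777 N
F_5 = 0.654486 N
F_6 = 0.486116 N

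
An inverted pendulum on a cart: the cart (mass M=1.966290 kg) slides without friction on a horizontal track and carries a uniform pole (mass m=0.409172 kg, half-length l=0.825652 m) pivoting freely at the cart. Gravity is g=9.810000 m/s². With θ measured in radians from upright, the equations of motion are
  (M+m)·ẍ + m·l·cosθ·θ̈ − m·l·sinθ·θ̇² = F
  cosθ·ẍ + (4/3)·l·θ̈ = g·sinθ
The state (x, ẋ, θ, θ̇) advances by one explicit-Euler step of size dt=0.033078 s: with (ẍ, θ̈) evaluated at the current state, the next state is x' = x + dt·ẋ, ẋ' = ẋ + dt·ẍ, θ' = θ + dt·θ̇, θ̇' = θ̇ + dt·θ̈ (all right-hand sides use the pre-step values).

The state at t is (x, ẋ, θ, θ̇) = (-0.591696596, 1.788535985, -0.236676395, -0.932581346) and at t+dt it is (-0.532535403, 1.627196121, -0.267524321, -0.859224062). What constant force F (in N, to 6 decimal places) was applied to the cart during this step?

F = -10.789232 N

ẍ = (ẋ'−ẋ)/dt = (1.627196121−1.788535985)/0.033078 = -4.877558
θ̈ = (θ̇'−θ̇)/dt = (-0.859224062−-0.932581346)/0.033078 = 2.217706
sinθ=-0.234473, cosθ=0.972123
F = (M+m)·ẍ + m·l·cosθ·θ̈ − m·l·sinθ·θ̇² = -11.586454 + 0.728330 − -0.068892 = -10.789232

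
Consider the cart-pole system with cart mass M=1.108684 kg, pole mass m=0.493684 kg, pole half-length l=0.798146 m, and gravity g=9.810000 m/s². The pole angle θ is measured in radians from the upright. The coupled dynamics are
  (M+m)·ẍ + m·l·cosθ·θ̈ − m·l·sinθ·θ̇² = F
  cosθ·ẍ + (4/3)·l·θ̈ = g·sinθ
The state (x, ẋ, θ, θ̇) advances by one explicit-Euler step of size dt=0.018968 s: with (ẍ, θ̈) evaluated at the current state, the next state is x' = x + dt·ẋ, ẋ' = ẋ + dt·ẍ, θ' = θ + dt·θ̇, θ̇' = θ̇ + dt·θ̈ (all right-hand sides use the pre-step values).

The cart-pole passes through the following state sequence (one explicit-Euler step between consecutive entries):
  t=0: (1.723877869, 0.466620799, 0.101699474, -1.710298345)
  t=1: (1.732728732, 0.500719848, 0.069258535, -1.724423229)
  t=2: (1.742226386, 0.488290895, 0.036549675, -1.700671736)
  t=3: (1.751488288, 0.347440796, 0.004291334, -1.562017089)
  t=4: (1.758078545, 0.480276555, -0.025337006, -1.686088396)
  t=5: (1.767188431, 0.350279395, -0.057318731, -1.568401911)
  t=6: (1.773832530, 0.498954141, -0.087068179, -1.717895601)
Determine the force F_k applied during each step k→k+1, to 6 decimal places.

F_0 = 2.471677 N
F_1 = -0.638833 N
F_2 = -9.061880 N
F_3 = 8.640126 N
F_4 = -8.509471 N
F_5 = 9.514780 N

step 0→1:
  ẍ = (ẋ'−ẋ)/dt = (0.500719848−0.466620799)/0.018968 = 1.797715
  θ̈ = (θ̇'−θ̇)/dt = (-1.724423229−-1.710298345)/0.018968 = -0.744669
  sinθ=0.101524, cosθ=0.994833
  F = (M+m)·ẍ + m·l·cosθ·θ̈ − m·l·sinθ·θ̇² = 2.880600 + -0.291907 − 0.117016 = 2.471677
step 1→2:
  ẍ = (ẋ'−ẋ)/dt = (0.488290895−0.500719848)/0.018968 = -0.655259
  θ̈ = (θ̇'−θ̇)/dt = (-1.700671736−-1.724423229)/0.018968 = 1.252188
  sinθ=0.069203, cosθ=0.997603
  F = (M+m)·ẍ + m·l·cosθ·θ̈ − m·l·sinθ·θ̇² = -1.049966 + 0.492219 − 0.081086 = -0.638833
step 2→3:
  ẍ = (ẋ'−ẋ)/dt = (0.347440796−0.488290895)/0.018968 = -7.425669
  θ̈ = (θ̇'−θ̇)/dt = (-1.562017089−-1.700671736)/0.018968 = 7.309924
  sinθ=0.036542, cosθ=0.999332
  F = (M+m)·ẍ + m·l·cosθ·θ̈ − m·l·sinθ·θ̇² = -11.898655 + 2.878420 − 0.041645 = -9.061880
step 3→4:
  ẍ = (ẋ'−ẋ)/dt = (0.480276555−0.347440796)/0.018968 = 7.003151
  θ̈ = (θ̇'−θ̇)/dt = (-1.686088396−-1.562017089)/0.018968 = -6.541085
  sinθ=0.004291, cosθ=0.999991
  F = (M+m)·ẍ + m·l·cosθ·θ̈ − m·l·sinθ·θ̇² = 11.221624 + -2.577373 − 0.004126 = 8.640126
step 4→5:
  ẍ = (ẋ'−ẋ)/dt = (0.350279395−0.480276555)/0.018968 = -6.853499
  θ̈ = (θ̇'−θ̇)/dt = (-1.568401911−-1.686088396)/0.018968 = 6.204475
  sinθ=-0.025334, cosθ=0.999679
  F = (M+m)·ẍ + m·l·cosθ·θ̈ − m·l·sinθ·θ̇² = -10.981827 + 2.443977 − -0.028379 = -8.509471
step 5→6:
  ẍ = (ẋ'−ẋ)/dt = (0.498954141−0.350279395)/0.018968 = 7.838188
  θ̈ = (θ̇'−θ̇)/dt = (-1.717895601−-1.568401911)/0.018968 = -7.881363
  sinθ=-0.057287, cosθ=0.998358
  F = (M+m)·ẍ + m·l·cosθ·θ̈ − m·l·sinθ·θ̇² = 12.559661 + -3.100408 − -0.055527 = 9.514780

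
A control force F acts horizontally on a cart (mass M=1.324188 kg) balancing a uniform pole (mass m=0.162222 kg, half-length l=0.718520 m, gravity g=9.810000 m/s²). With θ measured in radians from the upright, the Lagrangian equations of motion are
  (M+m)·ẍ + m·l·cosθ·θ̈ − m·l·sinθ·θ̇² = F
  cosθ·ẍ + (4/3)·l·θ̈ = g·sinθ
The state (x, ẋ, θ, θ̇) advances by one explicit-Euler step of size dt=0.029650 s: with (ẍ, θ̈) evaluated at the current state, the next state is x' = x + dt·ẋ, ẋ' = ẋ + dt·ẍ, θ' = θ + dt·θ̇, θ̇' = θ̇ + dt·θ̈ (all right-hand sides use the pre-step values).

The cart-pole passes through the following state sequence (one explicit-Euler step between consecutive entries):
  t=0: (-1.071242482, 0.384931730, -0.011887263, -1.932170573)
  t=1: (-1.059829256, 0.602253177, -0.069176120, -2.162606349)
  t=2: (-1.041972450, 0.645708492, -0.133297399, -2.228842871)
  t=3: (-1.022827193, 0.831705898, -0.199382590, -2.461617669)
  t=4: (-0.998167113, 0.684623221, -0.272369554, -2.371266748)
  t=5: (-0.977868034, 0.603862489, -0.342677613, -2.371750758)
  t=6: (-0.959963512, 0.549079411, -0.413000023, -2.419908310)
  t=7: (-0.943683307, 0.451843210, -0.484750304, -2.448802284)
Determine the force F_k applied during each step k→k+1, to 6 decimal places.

F_0 = 9.994081 N
F_1 = 1.956411 N
F_2 = 8.494390 N
F_3 = -6.885487 N
F_4 = -3.874206 N
F_5 = -2.704375 N
F_6 = -4.704715 N

step 0→1:
  ẍ = (ẋ'−ẋ)/dt = (0.602253177−0.384931730)/0.029650 = 7.329560
  θ̈ = (θ̇'−θ̇)/dt = (-2.162606349−-1.932170573)/0.029650 = -7.771864
  sinθ=-0.011887, cosθ=0.999929
  F = (M+m)·ẍ + m·l·cosθ·θ̈ − m·l·sinθ·θ̇² = 10.894731 + -0.905823 − -0.005173 = 9.994081
step 1→2:
  ẍ = (ẋ'−ẋ)/dt = (0.645708492−0.602253177)/0.029650 = 1.465609
  θ̈ = (θ̇'−θ̇)/dt = (-2.228842871−-2.162606349)/0.029650 = -2.233947
  sinθ=-0.069121, cosθ=0.997608
  F = (M+m)·ẍ + m·l·cosθ·θ̈ − m·l·sinθ·θ̇² = 2.178496 + -0.259766 − -0.037680 = 1.956411
step 2→3:
  ẍ = (ẋ'−ẋ)/dt = (0.831705898−0.645708492)/0.029650 = 6.273100
  θ̈ = (θ̇'−θ̇)/dt = (-2.461617669−-2.228842871)/0.029650 = -7.850752
  sinθ=-0.132903, cosθ=0.991129
  F = (M+m)·ẍ + m·l·cosθ·θ̈ − m·l·sinθ·θ̇² = 9.324398 + -0.906964 − -0.076956 = 8.494390
step 3→4:
  ẍ = (ẋ'−ẋ)/dt = (0.684623221−0.831705898)/0.029650 = -4.960630
  θ̈ = (θ̇'−θ̇)/dt = (-2.371266748−-2.461617669)/0.029650 = 3.047249
  sinθ=-0.198064, cosθ=0.980189
  F = (M+m)·ẍ + m·l·cosθ·θ̈ − m·l·sinθ·θ̇² = -7.373530 + 0.348150 − -0.139893 = -6.885487
step 4→5:
  ẍ = (ẋ'−ẋ)/dt = (0.603862489−0.684623221)/0.029650 = -2.723802
  θ̈ = (θ̇'−θ̇)/dt = (-2.371750758−-2.371266748)/0.029650 = -0.016324
  sinθ=-0.269014, cosθ=0.963136
  F = (M+m)·ẍ + m·l·cosθ·θ̈ − m·l·sinθ·θ̇² = -4.048687 + -0.001833 − -0.176313 = -3.874206
step 5→6:
  ẍ = (ẋ'−ẋ)/dt = (0.549079411−0.603862489)/0.029650 = -1.847659
  θ̈ = (θ̇'−θ̇)/dt = (-2.419908310−-2.371750758)/0.029650 = -1.624201
  sinθ=-0.336010, cosθ=0.941858
  F = (M+m)·ẍ + m·l·cosθ·θ̈ − m·l·sinθ·θ̇² = -2.746378 + -0.178309 − -0.220313 = -2.704375
step 6→7:
  ẍ = (ẋ'−ẋ)/dt = (0.451843210−0.549079411)/0.029650 = -3.279467
  θ̈ = (θ̇'−θ̇)/dt = (-2.448802284−-2.419908310)/0.029650 = -0.974502
  sinθ=-0.401359, cosθ=0.915921
  F = (M+m)·ẍ + m·l·cosθ·θ̈ − m·l·sinθ·θ̇² = -4.874633 + -0.104037 − -0.273955 = -4.704715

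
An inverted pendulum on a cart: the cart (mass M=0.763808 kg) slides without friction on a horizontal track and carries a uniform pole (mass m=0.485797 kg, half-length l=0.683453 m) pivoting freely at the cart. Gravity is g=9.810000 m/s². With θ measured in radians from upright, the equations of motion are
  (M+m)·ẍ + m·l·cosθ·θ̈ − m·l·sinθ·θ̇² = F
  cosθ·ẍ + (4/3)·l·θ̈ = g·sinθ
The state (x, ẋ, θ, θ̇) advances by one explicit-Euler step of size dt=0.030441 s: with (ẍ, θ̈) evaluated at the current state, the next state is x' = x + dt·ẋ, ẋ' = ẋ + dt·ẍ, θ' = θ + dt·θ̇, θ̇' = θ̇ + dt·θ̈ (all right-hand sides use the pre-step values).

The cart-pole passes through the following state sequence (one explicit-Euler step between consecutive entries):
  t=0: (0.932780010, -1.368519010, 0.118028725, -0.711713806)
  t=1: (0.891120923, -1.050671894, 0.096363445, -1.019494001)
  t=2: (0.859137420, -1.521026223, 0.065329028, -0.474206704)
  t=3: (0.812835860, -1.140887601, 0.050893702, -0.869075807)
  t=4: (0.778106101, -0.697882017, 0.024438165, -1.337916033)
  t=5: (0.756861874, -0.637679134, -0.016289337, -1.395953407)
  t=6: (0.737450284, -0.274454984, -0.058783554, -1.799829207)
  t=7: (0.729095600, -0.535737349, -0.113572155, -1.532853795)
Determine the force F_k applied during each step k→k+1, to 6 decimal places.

step 0→1:
  ẍ = (ẋ'−ẋ)/dt = (-1.050671894−-1.368519010)/0.030441 = 10.441415
  θ̈ = (θ̇'−θ̇)/dt = (-1.019494001−-0.711713806)/0.030441 = -10.110712
  sinθ=0.117755, cosθ=0.993043
  F = (M+m)·ẍ + m·l·cosθ·θ̈ − m·l·sinθ·θ̇² = 13.047644 + -3.333597 − 0.019804 = 9.694243
step 1→2:
  ẍ = (ẋ'−ẋ)/dt = (-1.521026223−-1.050671894)/0.030441 = -15.451343
  θ̈ = (θ̇'−θ̇)/dt = (-0.474206704−-1.019494001)/0.030441 = 17.912923
  sinθ=0.096214, cosθ=0.995361
  F = (M+m)·ẍ + m·l·cosθ·θ̈ − m·l·sinθ·θ̇² = -19.308075 + 5.919846 − 0.033203 = -13.421432
step 2→3:
  ẍ = (ẋ'−ẋ)/dt = (-1.140887601−-1.521026223)/0.030441 = 12.487718
  θ̈ = (θ̇'−θ̇)/dt = (-0.869075807−-0.474206704)/0.030441 = -12.971621
  sinθ=0.065283, cosθ=0.997867
  F = (M+m)·ẍ + m·l·cosθ·θ̈ − m·l·sinθ·θ̇² = 15.604715 + -4.297643 − 0.004874 = 11.302198
step 3→4:
  ẍ = (ẋ'−ẋ)/dt = (-0.697882017−-1.140887601)/0.030441 = 14.552925
  θ̈ = (θ̇'−θ̇)/dt = (-1.337916033−-0.869075807)/0.030441 = -15.401604
  sinθ=0.050872, cosθ=0.998705
  F = (M+m)·ẍ + m·l·cosθ·θ̈ − m·l·sinθ·θ̇² = 18.185408 + -5.107010 − 0.012757 = 13.065640
step 4→5:
  ẍ = (ẋ'−ẋ)/dt = (-0.637679134−-0.697882017)/0.030441 = 1.977691
  θ̈ = (θ̇'−θ̇)/dt = (-1.395953407−-1.337916033)/0.030441 = -1.906553
  sinθ=0.024436, cosθ=0.999701
  F = (M+m)·ẍ + m·l·cosθ·θ̈ − m·l·sinθ·θ̇² = 2.471332 + -0.632824 − 0.014523 = 1.823986
step 5→6:
  ẍ = (ẋ'−ẋ)/dt = (-0.274454984−-0.637679134)/0.030441 = 11.932070
  θ̈ = (θ̇'−θ̇)/dt = (-1.799829207−-1.395953407)/0.030441 = -13.267494
  sinθ=-0.016289, cosθ=0.999867
  F = (M+m)·ẍ + m·l·cosθ·θ̈ − m·l·sinθ·θ̇² = 14.910375 + -4.404481 − -0.010539 = 10.516432
step 6→7:
  ẍ = (ẋ'−ẋ)/dt = (-0.535737349−-0.274454984)/0.030441 = -8.583239
  θ̈ = (θ̇'−θ̇)/dt = (-1.532853795−-1.799829207)/0.030441 = 8.770258
  sinθ=-0.058750, cosθ=0.998273
  F = (M+m)·ẍ + m·l·cosθ·θ̈ − m·l·sinθ·θ̇² = -10.725658 + 2.906866 − -0.063188 = -7.755604

F_0 = 9.694243 N
F_1 = -13.421432 N
F_2 = 11.302198 N
F_3 = 13.065640 N
F_4 = 1.823986 N
F_5 = 10.516432 N
F_6 = -7.755604 N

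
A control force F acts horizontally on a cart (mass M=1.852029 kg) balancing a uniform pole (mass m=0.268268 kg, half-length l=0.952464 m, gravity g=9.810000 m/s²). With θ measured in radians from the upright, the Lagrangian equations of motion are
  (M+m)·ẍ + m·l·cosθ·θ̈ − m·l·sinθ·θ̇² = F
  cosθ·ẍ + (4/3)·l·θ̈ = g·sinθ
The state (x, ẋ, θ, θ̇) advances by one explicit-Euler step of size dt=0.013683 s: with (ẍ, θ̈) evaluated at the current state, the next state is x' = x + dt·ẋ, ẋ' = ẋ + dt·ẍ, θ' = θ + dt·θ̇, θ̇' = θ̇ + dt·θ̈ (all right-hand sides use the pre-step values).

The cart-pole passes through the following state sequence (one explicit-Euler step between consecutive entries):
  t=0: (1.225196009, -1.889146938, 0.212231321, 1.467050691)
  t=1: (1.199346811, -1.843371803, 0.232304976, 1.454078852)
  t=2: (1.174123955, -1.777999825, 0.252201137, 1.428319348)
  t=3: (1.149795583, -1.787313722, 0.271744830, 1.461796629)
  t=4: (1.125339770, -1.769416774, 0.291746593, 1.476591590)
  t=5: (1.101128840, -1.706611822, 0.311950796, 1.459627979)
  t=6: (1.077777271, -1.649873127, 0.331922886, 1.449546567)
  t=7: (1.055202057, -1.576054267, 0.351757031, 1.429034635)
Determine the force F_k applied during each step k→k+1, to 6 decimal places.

F_0 = 6.740607 N
F_1 = 9.537456 N
F_2 = -0.967968 N
F_3 = 2.892873 N
F_4 = 9.268531 N
F_5 = 8.445890 N
F_6 = 10.901777 N

step 0→1:
  ẍ = (ẋ'−ẋ)/dt = (-1.843371803−-1.889146938)/0.013683 = 3.345402
  θ̈ = (θ̇'−θ̇)/dt = (1.454078852−1.467050691)/0.013683 = -0.948026
  sinθ=0.210642, cosθ=0.977563
  F = (M+m)·ẍ + m·l·cosθ·θ̈ − m·l·sinθ·θ̇² = 7.093246 + -0.236800 − 0.115838 = 6.740607
step 1→2:
  ẍ = (ẋ'−ẋ)/dt = (-1.777999825−-1.843371803)/0.013683 = 4.777606
  θ̈ = (θ̇'−θ̇)/dt = (1.428319348−1.454078852)/0.013683 = -1.882592
  sinθ=0.230221, cosθ=0.973138
  F = (M+m)·ẍ + m·l·cosθ·θ̈ − m·l·sinθ·θ̇² = 10.129943 + -0.468110 − 0.124377 = 9.537456
step 2→3:
  ẍ = (ẋ'−ẋ)/dt = (-1.787313722−-1.777999825)/0.013683 = -0.680691
  θ̈ = (θ̇'−θ̇)/dt = (1.461796629−1.428319348)/0.013683 = 2.446633
  sinθ=0.249536, cosθ=0.968366
  F = (M+m)·ẍ + m·l·cosθ·θ̈ − m·l·sinθ·θ̇² = -1.443267 + 0.605377 − 0.130077 = -0.967968
step 3→4:
  ẍ = (ẋ'−ẋ)/dt = (-1.769416774−-1.787313722)/0.013683 = 1.307970
  θ̈ = (θ̇'−θ̇)/dt = (1.476591590−1.461796629)/0.013683 = 1.081266
  sinθ=0.268413, cosθ=0.963304
  F = (M+m)·ẍ + m·l·cosθ·θ̈ − m·l·sinθ·θ̇² = 2.773284 + 0.266142 − 0.146553 = 2.892873
step 4→5:
  ẍ = (ẋ'−ẋ)/dt = (-1.706611822−-1.769416774)/0.013683 = 4.589999
  θ̈ = (θ̇'−θ̇)/dt = (1.459627979−1.476591590)/0.013683 = -1.239758
  sinθ=0.287625, cosθ=0.957743
  F = (M+m)·ẍ + m·l·cosθ·θ̈ − m·l·sinθ·θ̇² = 9.732160 + -0.303391 − 0.160238 = 9.268531
step 5→6:
  ẍ = (ẋ'−ẋ)/dt = (-1.649873127−-1.706611822)/0.013683 = 4.146656
  θ̈ = (θ̇'−θ̇)/dt = (1.449546567−1.459627979)/0.013683 = -0.736784
  sinθ=0.306916, cosθ=0.951737
  F = (M+m)·ẍ + m·l·cosθ·θ̈ − m·l·sinθ·θ̇² = 8.792142 + -0.179174 − 0.167079 = 8.445890
step 6→7:
  ẍ = (ẋ'−ẋ)/dt = (-1.576054267−-1.649873127)/0.013683 = 5.394932
  θ̈ = (θ̇'−θ̇)/dt = (1.429034635−1.449546567)/0.013683 = -1.499082
  sinθ=0.325862, cosθ=0.945417
  F = (M+m)·ẍ + m·l·cosθ·θ̈ − m·l·sinθ·θ̇² = 11.438859 + -0.362132 − 0.174950 = 10.901777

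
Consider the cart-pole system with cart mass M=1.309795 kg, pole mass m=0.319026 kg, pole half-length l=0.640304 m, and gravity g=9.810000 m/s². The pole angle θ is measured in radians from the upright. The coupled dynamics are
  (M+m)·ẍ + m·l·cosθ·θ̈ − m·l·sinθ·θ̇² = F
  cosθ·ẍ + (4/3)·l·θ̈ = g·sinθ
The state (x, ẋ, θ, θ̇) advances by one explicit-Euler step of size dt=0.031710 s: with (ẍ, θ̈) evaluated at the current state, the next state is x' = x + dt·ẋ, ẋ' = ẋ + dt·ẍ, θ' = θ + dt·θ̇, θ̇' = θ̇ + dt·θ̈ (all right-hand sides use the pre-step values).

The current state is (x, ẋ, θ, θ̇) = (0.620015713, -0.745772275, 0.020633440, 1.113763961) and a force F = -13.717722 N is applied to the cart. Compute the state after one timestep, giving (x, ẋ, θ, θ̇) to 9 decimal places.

sinθ=0.020631976, cosθ=0.999787138
temp = (F + m·l·θ̇²·sinθ)/(M+m) = (-13.717722 + 0.005228046)/1.628821 = -8.418662305
θ̈ = (g·sinθ − cosθ·temp)/(l·(4/3 − m·cos²θ/(M+m))) = 11.833478151
ẍ = temp − m·l·θ̈·cosθ/(M+m) = -9.902406019
Euler: x'=0.620015713+0.031710·-0.745772275=0.596367274, ẋ'=-0.745772275+0.031710·-9.902406019=-1.059777570
       θ'=0.020633440+0.031710·1.113763961=0.055950895, θ̇'=1.113763961+0.031710·11.833478151=1.489003553

(0.596367274, -1.059777570, 0.055950895, 1.489003553)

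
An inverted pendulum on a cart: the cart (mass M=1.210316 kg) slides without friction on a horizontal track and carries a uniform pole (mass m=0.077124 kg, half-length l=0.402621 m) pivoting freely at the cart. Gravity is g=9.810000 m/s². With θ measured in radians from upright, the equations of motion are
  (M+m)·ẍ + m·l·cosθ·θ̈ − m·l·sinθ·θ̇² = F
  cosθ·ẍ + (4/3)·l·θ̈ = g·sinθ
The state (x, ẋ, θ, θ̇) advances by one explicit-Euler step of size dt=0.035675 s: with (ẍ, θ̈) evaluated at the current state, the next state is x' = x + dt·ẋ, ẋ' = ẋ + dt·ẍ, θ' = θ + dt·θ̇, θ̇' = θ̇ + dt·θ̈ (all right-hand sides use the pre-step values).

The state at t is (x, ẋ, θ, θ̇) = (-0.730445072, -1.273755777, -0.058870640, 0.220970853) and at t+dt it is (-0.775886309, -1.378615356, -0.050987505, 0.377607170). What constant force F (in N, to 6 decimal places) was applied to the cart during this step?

F = -3.647984 N

ẍ = (ẋ'−ẋ)/dt = (-1.378615356−-1.273755777)/0.035675 = -2.939301
θ̈ = (θ̇'−θ̇)/dt = (0.377607170−0.220970853)/0.035675 = 4.390647
sinθ=-0.058837, cosθ=0.998268
F = (M+m)·ẍ + m·l·cosθ·θ̈ − m·l·sinθ·θ̇² = -3.784174 + 0.136101 − -0.000089 = -3.647984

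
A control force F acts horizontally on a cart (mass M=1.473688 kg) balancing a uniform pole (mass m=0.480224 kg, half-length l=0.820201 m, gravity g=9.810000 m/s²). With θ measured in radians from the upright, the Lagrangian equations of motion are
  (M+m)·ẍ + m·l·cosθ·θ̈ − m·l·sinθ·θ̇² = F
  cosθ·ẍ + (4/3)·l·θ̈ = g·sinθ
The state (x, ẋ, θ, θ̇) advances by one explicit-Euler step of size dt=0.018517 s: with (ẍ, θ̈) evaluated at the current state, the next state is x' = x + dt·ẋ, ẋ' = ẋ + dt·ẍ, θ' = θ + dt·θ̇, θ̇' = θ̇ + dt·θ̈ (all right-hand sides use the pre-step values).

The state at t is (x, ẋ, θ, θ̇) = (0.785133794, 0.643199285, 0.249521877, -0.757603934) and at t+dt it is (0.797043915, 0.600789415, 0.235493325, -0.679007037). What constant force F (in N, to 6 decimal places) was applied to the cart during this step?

ẍ = (ẋ'−ẋ)/dt = (0.600789415−0.643199285)/0.018517 = -2.290321
θ̈ = (θ̇'−θ̇)/dt = (-0.679007037−-0.757603934)/0.018517 = 4.244581
sinθ=0.246941, cosθ=0.969031
F = (M+m)·ẍ + m·l·cosθ·θ̈ − m·l·sinθ·θ̇² = -4.475085 + 1.620080 − 0.055827 = -2.910832

F = -2.910832 N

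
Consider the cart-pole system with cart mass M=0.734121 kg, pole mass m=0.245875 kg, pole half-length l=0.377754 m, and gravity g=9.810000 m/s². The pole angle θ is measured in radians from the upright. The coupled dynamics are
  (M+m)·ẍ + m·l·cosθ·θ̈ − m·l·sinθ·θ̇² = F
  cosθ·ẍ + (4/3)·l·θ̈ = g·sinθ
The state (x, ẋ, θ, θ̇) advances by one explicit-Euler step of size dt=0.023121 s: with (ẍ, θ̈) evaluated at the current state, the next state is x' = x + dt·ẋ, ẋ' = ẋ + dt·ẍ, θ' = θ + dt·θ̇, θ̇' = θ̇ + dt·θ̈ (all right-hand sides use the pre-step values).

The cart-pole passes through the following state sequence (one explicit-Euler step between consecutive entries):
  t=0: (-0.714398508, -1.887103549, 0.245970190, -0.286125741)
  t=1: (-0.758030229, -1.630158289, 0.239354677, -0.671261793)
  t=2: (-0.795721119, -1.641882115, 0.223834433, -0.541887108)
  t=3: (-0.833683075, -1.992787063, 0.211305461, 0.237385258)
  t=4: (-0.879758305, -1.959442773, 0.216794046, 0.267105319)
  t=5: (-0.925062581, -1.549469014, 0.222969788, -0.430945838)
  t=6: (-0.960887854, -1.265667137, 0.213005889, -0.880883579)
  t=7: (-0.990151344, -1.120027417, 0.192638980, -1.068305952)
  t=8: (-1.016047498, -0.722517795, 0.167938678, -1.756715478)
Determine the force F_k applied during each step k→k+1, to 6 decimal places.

F_0 = 9.388333 N
F_1 = -0.001943 N
F_2 = -11.826997 N
F_3 = 1.528952 N
F_4 = 14.637004 N
F_5 = 10.262562 N
F_6 = 5.421896 N
F_7 = 14.114082 N

step 0→1:
  ẍ = (ẋ'−ẋ)/dt = (-1.630158289−-1.887103549)/0.023121 = 11.113069
  θ̈ = (θ̇'−θ̇)/dt = (-0.671261793−-0.286125741)/0.023121 = -16.657413
  sinθ=0.243497, cosθ=0.969902
  F = (M+m)·ẍ + m·l·cosθ·θ̈ − m·l·sinθ·θ̇² = 10.890763 + -1.500578 − 0.001852 = 9.388333
step 1→2:
  ẍ = (ẋ'−ẋ)/dt = (-1.641882115−-1.630158289)/0.023121 = -0.507064
  θ̈ = (θ̇'−θ̇)/dt = (-0.541887108−-0.671261793)/0.023121 = 5.595549
  sinθ=0.237076, cosθ=0.971491
  F = (M+m)·ẍ + m·l·cosθ·θ̈ − m·l·sinθ·θ̇² = -0.496921 + 0.504900 − 0.009922 = -0.001943
step 2→3:
  ẍ = (ẋ'−ẋ)/dt = (-1.992787063−-1.641882115)/0.023121 = -15.176893
  θ̈ = (θ̇'−θ̇)/dt = (0.237385258−-0.541887108)/0.023121 = 33.704094
  sinθ=0.221970, cosθ=0.975053
  F = (M+m)·ẍ + m·l·cosθ·θ̈ − m·l·sinθ·θ̇² = -14.873295 + 3.052352 − 0.006054 = -11.826997
step 3→4:
  ẍ = (ẋ'−ẋ)/dt = (-1.959442773−-1.992787063)/0.023121 = 1.442165
  θ̈ = (θ̇'−θ̇)/dt = (0.267105319−0.237385258)/0.023121 = 1.285414
  sinθ=0.209737, cosθ=0.977758
  F = (M+m)·ẍ + m·l·cosθ·θ̈ − m·l·sinθ·θ̇² = 1.413316 + 0.116734 − 0.001098 = 1.528952
step 4→5:
  ẍ = (ẋ'−ẋ)/dt = (-1.549469014−-1.959442773)/0.023121 = 17.731662
  θ̈ = (θ̇'−θ̇)/dt = (-0.430945838−0.267105319)/0.023121 = -30.191218
  sinθ=0.215100, cosθ=0.976592
  F = (M+m)·ẍ + m·l·cosθ·θ̈ − m·l·sinθ·θ̇² = 17.376958 + -2.738529 − 0.001425 = 14.637004
step 5→6:
  ẍ = (ẋ'−ẋ)/dt = (-1.265667137−-1.549469014)/0.023121 = 12.274637
  θ̈ = (θ̇'−θ̇)/dt = (-0.880883579−-0.430945838)/0.023121 = -19.460133
  sinθ=0.221127, cosθ=0.975245
  F = (M+m)·ẍ + m·l·cosθ·θ̈ − m·l·sinθ·θ̇² = 12.029095 + -1.762719 − 0.003814 = 10.262562
step 6→7:
  ẍ = (ẋ'−ẋ)/dt = (-1.120027417−-1.265667137)/0.023121 = 6.299023
  θ̈ = (θ̇'−θ̇)/dt = (-1.068305952−-0.880883579)/0.023121 = -8.106153
  sinθ=0.211399, cosθ=0.977400
  F = (M+m)·ẍ + m·l·cosθ·θ̈ − m·l·sinθ·θ̇² = 6.173018 + -0.735886 − 0.015236 = 5.421896
step 7→8:
  ẍ = (ẋ'−ẋ)/dt = (-0.722517795−-1.120027417)/0.023121 = 17.192579
  θ̈ = (θ̇'−θ̇)/dt = (-1.756715478−-1.068305952)/0.023121 = -29.774211
  sinθ=0.191450, cosθ=0.981502
  F = (M+m)·ẍ + m·l·cosθ·θ̈ − m·l·sinθ·θ̇² = 16.848659 + -2.714283 − 0.020294 = 14.114082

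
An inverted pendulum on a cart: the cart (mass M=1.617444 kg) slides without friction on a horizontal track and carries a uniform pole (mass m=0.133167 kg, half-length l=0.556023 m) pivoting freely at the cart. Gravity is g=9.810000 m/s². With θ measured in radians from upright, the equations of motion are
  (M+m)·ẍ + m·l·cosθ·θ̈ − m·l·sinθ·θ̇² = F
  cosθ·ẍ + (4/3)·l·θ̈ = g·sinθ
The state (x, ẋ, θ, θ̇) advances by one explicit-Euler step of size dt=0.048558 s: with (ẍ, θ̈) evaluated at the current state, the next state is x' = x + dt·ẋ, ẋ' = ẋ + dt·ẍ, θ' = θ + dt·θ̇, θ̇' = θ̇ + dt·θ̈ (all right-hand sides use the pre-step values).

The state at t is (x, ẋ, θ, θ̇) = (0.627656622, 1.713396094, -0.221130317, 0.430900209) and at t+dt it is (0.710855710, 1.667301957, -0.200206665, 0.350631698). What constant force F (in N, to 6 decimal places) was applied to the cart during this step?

ẍ = (ẋ'−ẋ)/dt = (1.667301957−1.713396094)/0.048558 = -0.949259
θ̈ = (θ̇'−θ̇)/dt = (0.350631698−0.430900209)/0.048558 = -1.653044
sinθ=-0.219333, cosθ=0.975650
F = (M+m)·ẍ + m·l·cosθ·θ̈ − m·l·sinθ·θ̇² = -1.661784 + -0.119417 − -0.003015 = -1.778186

F = -1.778186 N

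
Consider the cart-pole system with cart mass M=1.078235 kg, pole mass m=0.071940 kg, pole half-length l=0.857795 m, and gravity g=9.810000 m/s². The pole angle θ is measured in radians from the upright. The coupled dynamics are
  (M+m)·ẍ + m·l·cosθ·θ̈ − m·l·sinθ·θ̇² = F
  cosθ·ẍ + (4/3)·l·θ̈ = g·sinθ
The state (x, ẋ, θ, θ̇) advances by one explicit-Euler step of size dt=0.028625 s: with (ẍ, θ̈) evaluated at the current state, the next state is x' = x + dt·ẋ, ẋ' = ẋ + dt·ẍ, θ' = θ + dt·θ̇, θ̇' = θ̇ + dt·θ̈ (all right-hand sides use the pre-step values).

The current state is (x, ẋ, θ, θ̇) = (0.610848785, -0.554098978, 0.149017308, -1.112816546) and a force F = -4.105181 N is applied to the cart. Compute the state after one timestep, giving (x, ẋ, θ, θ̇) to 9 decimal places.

(0.594987702, -0.662910292, 0.117162934, -0.982281473)

sinθ=0.148466403, cosθ=0.988917452
temp = (F + m·l·θ̇²·sinθ)/(M+m) = (-4.105181 + 0.011345647)/1.150175 = -3.559315193
θ̈ = (g·sinθ − cosθ·temp)/(l·(4/3 − m·cos²θ/(M+m))) = 4.560177224
ẍ = temp − m·l·θ̈·cosθ/(M+m) = -3.801268623
Euler: x'=0.610848785+0.028625·-0.554098978=0.594987702, ẋ'=-0.554098978+0.028625·-3.801268623=-0.662910292
       θ'=0.149017308+0.028625·-1.112816546=0.117162934, θ̇'=-1.112816546+0.028625·4.560177224=-0.982281473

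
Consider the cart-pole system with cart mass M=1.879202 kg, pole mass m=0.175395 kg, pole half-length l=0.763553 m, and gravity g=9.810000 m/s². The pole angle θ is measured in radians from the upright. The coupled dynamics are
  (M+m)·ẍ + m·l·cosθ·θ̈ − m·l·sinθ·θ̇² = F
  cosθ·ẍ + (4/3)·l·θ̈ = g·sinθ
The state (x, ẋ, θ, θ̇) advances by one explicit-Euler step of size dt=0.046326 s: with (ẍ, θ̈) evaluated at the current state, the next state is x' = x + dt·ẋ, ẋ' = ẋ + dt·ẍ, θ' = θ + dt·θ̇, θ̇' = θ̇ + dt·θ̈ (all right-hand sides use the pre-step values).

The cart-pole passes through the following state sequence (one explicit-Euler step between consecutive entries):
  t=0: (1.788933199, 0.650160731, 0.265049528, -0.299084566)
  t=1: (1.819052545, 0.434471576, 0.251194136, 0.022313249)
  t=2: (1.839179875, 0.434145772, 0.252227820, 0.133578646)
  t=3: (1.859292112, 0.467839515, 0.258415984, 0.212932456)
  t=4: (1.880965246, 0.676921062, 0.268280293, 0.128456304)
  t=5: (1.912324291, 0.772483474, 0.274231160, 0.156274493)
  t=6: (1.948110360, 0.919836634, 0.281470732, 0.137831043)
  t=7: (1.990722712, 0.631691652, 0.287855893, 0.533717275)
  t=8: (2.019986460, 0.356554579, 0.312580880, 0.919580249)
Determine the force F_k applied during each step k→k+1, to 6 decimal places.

F_0 = -8.672453 N
F_1 = 0.297095 N
F_2 = 1.715894 N
F_3 = 9.035288 N
F_4 = 4.315230 N
F_5 = 6.483025 N
F_6 = -11.680752 N
F_7 = -11.143800 N

step 0→1:
  ẍ = (ẋ'−ẋ)/dt = (0.434471576−0.650160731)/0.046326 = -4.655899
  θ̈ = (θ̇'−θ̇)/dt = (0.022313249−-0.299084566)/0.046326 = 6.937742
  sinθ=0.261957, cosθ=0.965080
  F = (M+m)·ẍ + m·l·cosθ·θ̈ − m·l·sinθ·θ̇² = -9.565995 + 0.896680 − 0.003138 = -8.672453
step 1→2:
  ẍ = (ẋ'−ẋ)/dt = (0.434145772−0.434471576)/0.046326 = -0.007033
  θ̈ = (θ̇'−θ̇)/dt = (0.133578646−0.022313249)/0.046326 = 2.401792
  sinθ=0.248561, cosθ=0.968616
  F = (M+m)·ẍ + m·l·cosθ·θ̈ − m·l·sinθ·θ̇² = -0.014450 + 0.311561 − 0.000017 = 0.297095
step 2→3:
  ẍ = (ẋ'−ẋ)/dt = (0.467839515−0.434145772)/0.046326 = 0.727318
  θ̈ = (θ̇'−θ̇)/dt = (0.212932456−0.133578646)/0.046326 = 1.712943
  sinθ=0.249562, cosθ=0.968359
  F = (M+m)·ẍ + m·l·cosθ·θ̈ − m·l·sinθ·θ̇² = 1.494346 + 0.222145 − 0.000596 = 1.715894
step 3→4:
  ẍ = (ẋ'−ẋ)/dt = (0.676921062−0.467839515)/0.046326 = 4.513266
  θ̈ = (θ̇'−θ̇)/dt = (0.128456304−0.212932456)/0.046326 = -1.823515
  sinθ=0.255549, cosθ=0.966796
  F = (M+m)·ẍ + m·l·cosθ·θ̈ − m·l·sinθ·θ̇² = 9.272942 + -0.236102 − 0.001552 = 9.035288
step 4→5:
  ẍ = (ẋ'−ẋ)/dt = (0.772483474−0.676921062)/0.046326 = 2.062825
  θ̈ = (θ̇'−θ̇)/dt = (0.156274493−0.128456304)/0.046326 = 0.600488
  sinθ=0.265074, cosθ=0.964228
  F = (M+m)·ẍ + m·l·cosθ·θ̈ − m·l·sinθ·θ̇² = 4.238273 + 0.077543 − 0.000586 = 4.315230
step 5→6:
  ẍ = (ẋ'−ẋ)/dt = (0.919836634−0.772483474)/0.046326 = 3.180787
  θ̈ = (θ̇'−θ̇)/dt = (0.137831043−0.156274493)/0.046326 = -0.398123
  sinθ=0.270807, cosθ=0.962634
  F = (M+m)·ẍ + m·l·cosθ·θ̈ − m·l·sinθ·θ̇² = 6.535236 + -0.051326 − 0.000886 = 6.483025
step 6→7:
  ẍ = (ẋ'−ẋ)/dt = (0.631691652−0.919836634)/0.046326 = -6.219941
  θ̈ = (θ̇'−θ̇)/dt = (0.533717275−0.137831043)/0.046326 = 8.545660
  sinθ=0.277769, cosθ=0.960648
  F = (M+m)·ẍ + m·l·cosθ·θ̈ − m·l·sinθ·θ̇² = -12.779472 + 1.099427 − 0.000707 = -11.680752
step 7→8:
  ẍ = (ẋ'−ẋ)/dt = (0.356554579−0.631691652)/0.046326 = -5.939150
  θ̈ = (θ̇'−θ̇)/dt = (0.919580249−0.533717275)/0.046326 = 8.329296
  sinθ=0.283897, cosθ=0.958855
  F = (M+m)·ẍ + m·l·cosθ·θ̈ − m·l·sinθ·θ̇² = -12.202560 + 1.069591 − 0.010830 = -11.143800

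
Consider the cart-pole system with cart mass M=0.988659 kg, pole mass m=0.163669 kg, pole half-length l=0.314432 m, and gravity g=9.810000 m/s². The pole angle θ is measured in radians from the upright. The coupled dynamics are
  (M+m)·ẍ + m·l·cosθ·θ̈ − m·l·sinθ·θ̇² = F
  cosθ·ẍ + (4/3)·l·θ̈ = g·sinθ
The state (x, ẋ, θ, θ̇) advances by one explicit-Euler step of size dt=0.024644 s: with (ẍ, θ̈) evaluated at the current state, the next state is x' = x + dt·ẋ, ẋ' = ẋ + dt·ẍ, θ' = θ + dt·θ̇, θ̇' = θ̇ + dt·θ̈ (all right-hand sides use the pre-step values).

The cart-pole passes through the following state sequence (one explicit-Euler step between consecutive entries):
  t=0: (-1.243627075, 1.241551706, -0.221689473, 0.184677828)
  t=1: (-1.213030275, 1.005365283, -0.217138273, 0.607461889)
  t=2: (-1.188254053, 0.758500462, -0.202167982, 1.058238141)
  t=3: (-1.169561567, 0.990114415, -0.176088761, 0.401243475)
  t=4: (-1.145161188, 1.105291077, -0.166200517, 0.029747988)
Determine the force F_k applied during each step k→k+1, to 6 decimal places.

F_0 = -10.182176 N
F_1 = -10.619825 N
F_2 = 9.497576 N
F_3 = 4.623215 N

step 0→1:
  ẍ = (ẋ'−ẋ)/dt = (1.005365283−1.241551706)/0.024644 = -9.583932
  θ̈ = (θ̇'−θ̇)/dt = (0.607461889−0.184677828)/0.024644 = 17.155659
  sinθ=-0.219878, cosθ=0.975527
  F = (M+m)·ẍ + m·l·cosθ·θ̈ − m·l·sinθ·θ̇² = -11.043833 + 0.861271 − -0.000386 = -10.182176
step 1→2:
  ẍ = (ẋ'−ẋ)/dt = (0.758500462−1.005365283)/0.024644 = -10.017238
  θ̈ = (θ̇'−θ̇)/dt = (1.058238141−0.607461889)/0.024644 = 18.291521
  sinθ=-0.215436, cosθ=0.976518
  F = (M+m)·ẍ + m·l·cosθ·θ̈ − m·l·sinθ·θ̇² = -11.543144 + 0.919228 − -0.004091 = -10.619825
step 2→3:
  ẍ = (ẋ'−ẋ)/dt = (0.990114415−0.758500462)/0.024644 = 9.398391
  θ̈ = (θ̇'−θ̇)/dt = (0.401243475−1.058238141)/0.024644 = -26.659417
  sinθ=-0.200794, cosθ=0.979634
  F = (M+m)·ẍ + m·l·cosθ·θ̈ − m·l·sinθ·θ̇² = 10.830029 + -1.344025 − -0.011572 = 9.497576
step 3→4:
  ẍ = (ẋ'−ẋ)/dt = (1.105291077−0.990114415)/0.024644 = 4.673619
  θ̈ = (θ̇'−θ̇)/dt = (0.029747988−0.401243475)/0.024644 = -15.074480
  sinθ=-0.175180, cosθ=0.984536
  F = (M+m)·ẍ + m·l·cosθ·θ̈ − m·l·sinθ·θ̇² = 5.385542 + -0.763778 − -0.001451 = 4.623215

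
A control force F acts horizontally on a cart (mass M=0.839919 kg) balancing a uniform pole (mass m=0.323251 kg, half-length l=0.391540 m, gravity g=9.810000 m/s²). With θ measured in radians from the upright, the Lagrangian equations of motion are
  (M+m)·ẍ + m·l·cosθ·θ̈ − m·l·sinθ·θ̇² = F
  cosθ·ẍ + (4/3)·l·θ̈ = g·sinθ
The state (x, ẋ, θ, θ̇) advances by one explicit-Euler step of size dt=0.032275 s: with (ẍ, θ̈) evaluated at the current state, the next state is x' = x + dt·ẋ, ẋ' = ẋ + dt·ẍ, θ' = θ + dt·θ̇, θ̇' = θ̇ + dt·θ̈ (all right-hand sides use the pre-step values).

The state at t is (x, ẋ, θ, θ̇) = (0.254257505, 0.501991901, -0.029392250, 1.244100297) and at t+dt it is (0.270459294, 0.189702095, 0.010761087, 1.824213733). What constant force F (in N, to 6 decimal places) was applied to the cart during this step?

F = -8.975045 N

ẍ = (ẋ'−ẋ)/dt = (0.189702095−0.501991901)/0.032275 = -9.675904
θ̈ = (θ̇'−θ̇)/dt = (1.824213733−1.244100297)/0.032275 = 17.974080
sinθ=-0.029388, cosθ=0.999568
F = (M+m)·ẍ + m·l·cosθ·θ̈ − m·l·sinθ·θ̇² = -11.254721 + 2.273919 − -0.005757 = -8.975045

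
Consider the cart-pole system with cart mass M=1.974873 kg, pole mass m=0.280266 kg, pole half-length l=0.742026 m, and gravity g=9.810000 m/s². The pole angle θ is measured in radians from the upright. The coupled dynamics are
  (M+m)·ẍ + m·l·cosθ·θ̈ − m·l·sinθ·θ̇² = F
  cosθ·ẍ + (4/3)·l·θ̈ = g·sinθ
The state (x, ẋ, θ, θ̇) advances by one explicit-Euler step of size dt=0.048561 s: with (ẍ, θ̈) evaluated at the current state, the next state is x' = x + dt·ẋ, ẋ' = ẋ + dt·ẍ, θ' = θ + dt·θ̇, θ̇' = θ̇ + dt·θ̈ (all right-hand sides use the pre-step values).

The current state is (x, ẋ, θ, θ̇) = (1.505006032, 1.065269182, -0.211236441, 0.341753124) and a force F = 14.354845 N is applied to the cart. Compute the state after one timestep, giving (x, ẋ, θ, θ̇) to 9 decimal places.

(1.556736569, 1.414492198, -0.194640568, -0.104333139)

sinθ=-0.209669018, cosθ=0.977772419
temp = (F + m·l·θ̇²·sinθ)/(M+m) = (14.354845 + -0.005092708)/2.255139 = 6.363134287
θ̈ = (g·sinθ − cosθ·temp)/(l·(4/3 − m·cos²θ/(M+m))) = -9.186101262
ẍ = temp − m·l·θ̈·cosθ/(M+m) = 7.191429656
Euler: x'=1.505006032+0.048561·1.065269182=1.556736569, ẋ'=1.065269182+0.048561·7.191429656=1.414492198
       θ'=-0.211236441+0.048561·0.341753124=-0.194640568, θ̇'=0.341753124+0.048561·-9.186101262=-0.104333139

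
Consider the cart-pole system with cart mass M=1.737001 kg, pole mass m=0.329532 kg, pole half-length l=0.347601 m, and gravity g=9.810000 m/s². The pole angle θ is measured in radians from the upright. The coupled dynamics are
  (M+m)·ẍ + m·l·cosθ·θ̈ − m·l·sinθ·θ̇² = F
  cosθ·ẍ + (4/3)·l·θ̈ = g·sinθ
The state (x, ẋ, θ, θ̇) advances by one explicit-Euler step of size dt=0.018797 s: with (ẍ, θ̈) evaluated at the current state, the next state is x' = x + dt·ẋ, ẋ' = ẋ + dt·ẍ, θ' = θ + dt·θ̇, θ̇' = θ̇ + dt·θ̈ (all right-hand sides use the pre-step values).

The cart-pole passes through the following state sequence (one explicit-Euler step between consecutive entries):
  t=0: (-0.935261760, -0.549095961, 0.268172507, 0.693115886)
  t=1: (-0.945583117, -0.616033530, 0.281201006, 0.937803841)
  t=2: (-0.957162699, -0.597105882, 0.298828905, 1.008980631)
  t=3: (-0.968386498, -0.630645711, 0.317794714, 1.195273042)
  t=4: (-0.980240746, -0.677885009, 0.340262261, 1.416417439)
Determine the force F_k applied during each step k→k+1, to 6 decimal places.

step 0→1:
  ẍ = (ẋ'−ẋ)/dt = (-0.616033530−-0.549095961)/0.018797 = -3.561077
  θ̈ = (θ̇'−θ̇)/dt = (0.937803841−0.693115886)/0.018797 = 13.017394
  sinθ=0.264970, cosθ=0.964257
  F = (M+m)·ẍ + m·l·cosθ·θ̈ − m·l·sinθ·θ̇² = -7.359084 + 1.437790 − 0.014581 = -5.935875
step 1→2:
  ẍ = (ẋ'−ẋ)/dt = (-0.597105882−-0.616033530)/0.018797 = 1.006950
  θ̈ = (θ̇'−θ̇)/dt = (1.008980631−0.937803841)/0.018797 = 3.786604
  sinθ=0.277510, cosθ=0.960723
  F = (M+m)·ẍ + m·l·cosθ·θ̈ − m·l·sinθ·θ̇² = 2.080896 + 0.416703 − 0.027956 = 2.469643
step 2→3:
  ẍ = (ẋ'−ẋ)/dt = (-0.630645711−-0.597105882)/0.018797 = -1.784318
  θ̈ = (θ̇'−θ̇)/dt = (1.195273042−1.008980631)/0.018797 = 9.910752
  sinθ=0.294401, cosθ=0.955682
  F = (M+m)·ẍ + m·l·cosθ·θ̈ − m·l·sinθ·θ̇² = -3.687352 + 1.084922 − 0.034331 = -2.636761
step 3→4:
  ẍ = (ẋ'−ẋ)/dt = (-0.677885009−-0.630645711)/0.018797 = -2.513130
  θ̈ = (θ̇'−θ̇)/dt = (1.416417439−1.195273042)/0.018797 = 11.764877
  sinθ=0.312472, cosθ=0.949927
  F = (M+m)·ẍ + m·l·cosθ·θ̈ − m·l·sinθ·θ̇² = -5.193465 + 1.280136 − 0.051136 = -3.964465

F_0 = -5.935875 N
F_1 = 2.469643 N
F_2 = -2.636761 N
F_3 = -3.964465 N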